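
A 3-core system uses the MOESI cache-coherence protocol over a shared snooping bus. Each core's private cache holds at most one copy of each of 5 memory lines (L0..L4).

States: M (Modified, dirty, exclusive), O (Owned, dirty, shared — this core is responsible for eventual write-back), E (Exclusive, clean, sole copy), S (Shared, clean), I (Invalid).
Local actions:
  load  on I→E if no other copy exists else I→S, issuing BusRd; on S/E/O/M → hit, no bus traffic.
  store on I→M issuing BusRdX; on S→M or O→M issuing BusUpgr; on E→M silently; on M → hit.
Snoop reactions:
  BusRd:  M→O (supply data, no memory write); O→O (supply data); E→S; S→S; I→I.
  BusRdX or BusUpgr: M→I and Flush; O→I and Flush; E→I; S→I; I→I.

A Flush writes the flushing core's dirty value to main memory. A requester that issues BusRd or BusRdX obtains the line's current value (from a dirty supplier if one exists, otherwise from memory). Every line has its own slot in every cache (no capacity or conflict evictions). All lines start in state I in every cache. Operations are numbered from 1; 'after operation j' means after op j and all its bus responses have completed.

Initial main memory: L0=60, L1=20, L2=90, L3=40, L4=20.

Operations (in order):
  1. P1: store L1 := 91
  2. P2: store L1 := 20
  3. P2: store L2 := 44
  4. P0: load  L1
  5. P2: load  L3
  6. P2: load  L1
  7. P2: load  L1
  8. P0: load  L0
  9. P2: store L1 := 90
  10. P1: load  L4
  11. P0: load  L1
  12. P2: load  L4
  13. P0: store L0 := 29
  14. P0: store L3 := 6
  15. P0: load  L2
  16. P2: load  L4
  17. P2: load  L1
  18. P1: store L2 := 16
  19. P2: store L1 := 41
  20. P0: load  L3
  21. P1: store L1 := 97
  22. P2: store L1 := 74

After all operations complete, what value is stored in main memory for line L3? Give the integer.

[1] P1: store L1 := 91 | P0:I, P1:M(91), P2:I | bus: BusRdX
[2] P2: store L1 := 20 | P0:I, P1:I, P2:M(20) | bus: BusRdX,Flush
[3] P2: store L2 := 44 | P0:I, P1:I, P2:M(44) | bus: BusRdX
[4] P0: load  L1 | P0:S(20), P1:I, P2:O(20) | bus: BusRd
[5] P2: load  L3 | P0:I, P1:I, P2:E(40) | bus: BusRd
[6] P2: load  L1 | P0:S(20), P1:I, P2:O(20) | bus: none
[7] P2: load  L1 | P0:S(20), P1:I, P2:O(20) | bus: none
[8] P0: load  L0 | P0:E(60), P1:I, P2:I | bus: BusRd
[9] P2: store L1 := 90 | P0:I, P1:I, P2:M(90) | bus: BusUpgr
[10] P1: load  L4 | P0:I, P1:E(20), P2:I | bus: BusRd
[11] P0: load  L1 | P0:S(90), P1:I, P2:O(90) | bus: BusRd
[12] P2: load  L4 | P0:I, P1:S(20), P2:S(20) | bus: BusRd
[13] P0: store L0 := 29 | P0:M(29), P1:I, P2:I | bus: none
[14] P0: store L3 := 6 | P0:M(6), P1:I, P2:I | bus: BusRdX
[15] P0: load  L2 | P0:S(44), P1:I, P2:O(44) | bus: BusRd
[16] P2: load  L4 | P0:I, P1:S(20), P2:S(20) | bus: none
[17] P2: load  L1 | P0:S(90), P1:I, P2:O(90) | bus: none
[18] P1: store L2 := 16 | P0:I, P1:M(16), P2:I | bus: BusRdX,Flush
[19] P2: store L1 := 41 | P0:I, P1:I, P2:M(41) | bus: BusUpgr
[20] P0: load  L3 | P0:M(6), P1:I, P2:I | bus: none
[21] P1: store L1 := 97 | P0:I, P1:M(97), P2:I | bus: BusRdX,Flush
[22] P2: store L1 := 74 | P0:I, P1:I, P2:M(74) | bus: BusRdX,Flush

memory[L3] = 40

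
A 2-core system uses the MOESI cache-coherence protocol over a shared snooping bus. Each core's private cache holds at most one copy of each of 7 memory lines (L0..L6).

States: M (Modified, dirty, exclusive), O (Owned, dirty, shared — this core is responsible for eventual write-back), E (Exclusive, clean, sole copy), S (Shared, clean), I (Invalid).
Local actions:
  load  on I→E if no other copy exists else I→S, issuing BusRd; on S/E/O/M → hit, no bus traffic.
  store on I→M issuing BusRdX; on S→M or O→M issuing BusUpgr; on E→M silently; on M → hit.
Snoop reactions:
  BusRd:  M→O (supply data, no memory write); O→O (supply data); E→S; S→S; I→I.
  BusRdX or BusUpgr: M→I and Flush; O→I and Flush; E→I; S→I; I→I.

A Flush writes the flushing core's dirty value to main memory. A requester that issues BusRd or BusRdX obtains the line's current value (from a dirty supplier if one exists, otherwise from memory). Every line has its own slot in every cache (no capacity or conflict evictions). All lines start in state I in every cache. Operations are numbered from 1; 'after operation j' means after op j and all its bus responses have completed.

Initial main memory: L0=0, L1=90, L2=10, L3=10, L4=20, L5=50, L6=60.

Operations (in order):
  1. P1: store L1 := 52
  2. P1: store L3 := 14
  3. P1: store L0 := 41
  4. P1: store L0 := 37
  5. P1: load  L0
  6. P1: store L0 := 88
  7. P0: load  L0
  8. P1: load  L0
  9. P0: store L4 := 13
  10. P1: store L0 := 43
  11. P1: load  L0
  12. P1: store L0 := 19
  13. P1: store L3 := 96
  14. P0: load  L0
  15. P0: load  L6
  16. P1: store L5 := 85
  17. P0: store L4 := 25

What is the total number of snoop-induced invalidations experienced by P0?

step 1: P1: store L1 := 52  ⟶  IM  (L1)  txn=BusRdX  M[L1]=90
step 2: P1: store L3 := 14  ⟶  IM  (L3)  txn=BusRdX  M[L3]=10
step 3: P1: store L0 := 41  ⟶  IM  (L0)  txn=BusRdX  M[L0]=0
step 4: P1: store L0 := 37  ⟶  IM  (L0)  txn=∅  M[L0]=0
step 5: P1: load  L0  ⟶  IM  (L0)  txn=∅  M[L0]=0
step 6: P1: store L0 := 88  ⟶  IM  (L0)  txn=∅  M[L0]=0
step 7: P0: load  L0  ⟶  SO  (L0)  txn=BusRd  M[L0]=0
step 8: P1: load  L0  ⟶  SO  (L0)  txn=∅  M[L0]=0
step 9: P0: store L4 := 13  ⟶  MI  (L4)  txn=BusRdX  M[L4]=20
step 10: P1: store L0 := 43  ⟶  IM  (L0)  txn=BusUpgr  M[L0]=0
step 11: P1: load  L0  ⟶  IM  (L0)  txn=∅  M[L0]=0
step 12: P1: store L0 := 19  ⟶  IM  (L0)  txn=∅  M[L0]=0
step 13: P1: store L3 := 96  ⟶  IM  (L3)  txn=∅  M[L3]=10
step 14: P0: load  L0  ⟶  SO  (L0)  txn=BusRd  M[L0]=0
step 15: P0: load  L6  ⟶  EI  (L6)  txn=BusRd  M[L6]=60
step 16: P1: store L5 := 85  ⟶  IM  (L5)  txn=BusRdX  M[L5]=50
step 17: P0: store L4 := 25  ⟶  MI  (L4)  txn=∅  M[L4]=20

invalidations = 1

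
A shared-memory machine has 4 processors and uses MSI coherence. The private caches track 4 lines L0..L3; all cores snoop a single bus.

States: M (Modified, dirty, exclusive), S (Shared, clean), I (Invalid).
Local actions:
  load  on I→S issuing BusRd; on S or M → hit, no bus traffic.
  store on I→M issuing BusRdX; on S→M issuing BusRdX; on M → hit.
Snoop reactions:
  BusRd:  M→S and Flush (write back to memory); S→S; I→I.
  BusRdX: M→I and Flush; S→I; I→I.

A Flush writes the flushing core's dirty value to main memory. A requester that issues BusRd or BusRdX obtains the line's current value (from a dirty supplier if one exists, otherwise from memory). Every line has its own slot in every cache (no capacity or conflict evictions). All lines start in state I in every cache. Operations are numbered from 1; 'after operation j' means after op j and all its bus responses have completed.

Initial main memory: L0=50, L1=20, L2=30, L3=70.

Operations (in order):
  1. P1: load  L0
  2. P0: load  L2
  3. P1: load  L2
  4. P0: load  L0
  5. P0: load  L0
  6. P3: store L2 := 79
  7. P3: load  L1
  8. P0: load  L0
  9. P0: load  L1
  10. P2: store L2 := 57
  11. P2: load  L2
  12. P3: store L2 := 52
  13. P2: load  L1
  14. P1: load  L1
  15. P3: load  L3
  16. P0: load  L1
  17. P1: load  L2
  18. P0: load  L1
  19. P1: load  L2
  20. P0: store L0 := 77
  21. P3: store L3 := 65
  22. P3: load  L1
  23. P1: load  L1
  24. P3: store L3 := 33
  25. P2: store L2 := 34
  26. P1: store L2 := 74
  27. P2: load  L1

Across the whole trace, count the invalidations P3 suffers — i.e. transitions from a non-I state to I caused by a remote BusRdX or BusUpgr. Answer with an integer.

step 1: P1: load  L0  ⟶  ISII  (L0)  txn=BusRd  M[L0]=50
step 2: P0: load  L2  ⟶  SIII  (L2)  txn=BusRd  M[L2]=30
step 3: P1: load  L2  ⟶  SSII  (L2)  txn=BusRd  M[L2]=30
step 4: P0: load  L0  ⟶  SSII  (L0)  txn=BusRd  M[L0]=50
step 5: P0: load  L0  ⟶  SSII  (L0)  txn=∅  M[L0]=50
step 6: P3: store L2 := 79  ⟶  IIIM  (L2)  txn=BusRdX  M[L2]=30
step 7: P3: load  L1  ⟶  IIIS  (L1)  txn=BusRd  M[L1]=20
step 8: P0: load  L0  ⟶  SSII  (L0)  txn=∅  M[L0]=50
step 9: P0: load  L1  ⟶  SIIS  (L1)  txn=BusRd  M[L1]=20
step 10: P2: store L2 := 57  ⟶  IIMI  (L2)  txn=BusRdX+Flush  M[L2]=79
step 11: P2: load  L2  ⟶  IIMI  (L2)  txn=∅  M[L2]=79
step 12: P3: store L2 := 52  ⟶  IIIM  (L2)  txn=BusRdX+Flush  M[L2]=57
step 13: P2: load  L1  ⟶  SISS  (L1)  txn=BusRd  M[L1]=20
step 14: P1: load  L1  ⟶  SSSS  (L1)  txn=BusRd  M[L1]=20
step 15: P3: load  L3  ⟶  IIIS  (L3)  txn=BusRd  M[L3]=70
step 16: P0: load  L1  ⟶  SSSS  (L1)  txn=∅  M[L1]=20
step 17: P1: load  L2  ⟶  ISIS  (L2)  txn=BusRd+Flush  M[L2]=52
step 18: P0: load  L1  ⟶  SSSS  (L1)  txn=∅  M[L1]=20
step 19: P1: load  L2  ⟶  ISIS  (L2)  txn=∅  M[L2]=52
step 20: P0: store L0 := 77  ⟶  MIII  (L0)  txn=BusRdX  M[L0]=50
step 21: P3: store L3 := 65  ⟶  IIIM  (L3)  txn=BusRdX  M[L3]=70
step 22: P3: load  L1  ⟶  SSSS  (L1)  txn=∅  M[L1]=20
step 23: P1: load  L1  ⟶  SSSS  (L1)  txn=∅  M[L1]=20
step 24: P3: store L3 := 33  ⟶  IIIM  (L3)  txn=∅  M[L3]=70
step 25: P2: store L2 := 34  ⟶  IIMI  (L2)  txn=BusRdX  M[L2]=52
step 26: P1: store L2 := 74  ⟶  IMII  (L2)  txn=BusRdX+Flush  M[L2]=34
step 27: P2: load  L1  ⟶  SSSS  (L1)  txn=∅  M[L1]=20

invalidations = 2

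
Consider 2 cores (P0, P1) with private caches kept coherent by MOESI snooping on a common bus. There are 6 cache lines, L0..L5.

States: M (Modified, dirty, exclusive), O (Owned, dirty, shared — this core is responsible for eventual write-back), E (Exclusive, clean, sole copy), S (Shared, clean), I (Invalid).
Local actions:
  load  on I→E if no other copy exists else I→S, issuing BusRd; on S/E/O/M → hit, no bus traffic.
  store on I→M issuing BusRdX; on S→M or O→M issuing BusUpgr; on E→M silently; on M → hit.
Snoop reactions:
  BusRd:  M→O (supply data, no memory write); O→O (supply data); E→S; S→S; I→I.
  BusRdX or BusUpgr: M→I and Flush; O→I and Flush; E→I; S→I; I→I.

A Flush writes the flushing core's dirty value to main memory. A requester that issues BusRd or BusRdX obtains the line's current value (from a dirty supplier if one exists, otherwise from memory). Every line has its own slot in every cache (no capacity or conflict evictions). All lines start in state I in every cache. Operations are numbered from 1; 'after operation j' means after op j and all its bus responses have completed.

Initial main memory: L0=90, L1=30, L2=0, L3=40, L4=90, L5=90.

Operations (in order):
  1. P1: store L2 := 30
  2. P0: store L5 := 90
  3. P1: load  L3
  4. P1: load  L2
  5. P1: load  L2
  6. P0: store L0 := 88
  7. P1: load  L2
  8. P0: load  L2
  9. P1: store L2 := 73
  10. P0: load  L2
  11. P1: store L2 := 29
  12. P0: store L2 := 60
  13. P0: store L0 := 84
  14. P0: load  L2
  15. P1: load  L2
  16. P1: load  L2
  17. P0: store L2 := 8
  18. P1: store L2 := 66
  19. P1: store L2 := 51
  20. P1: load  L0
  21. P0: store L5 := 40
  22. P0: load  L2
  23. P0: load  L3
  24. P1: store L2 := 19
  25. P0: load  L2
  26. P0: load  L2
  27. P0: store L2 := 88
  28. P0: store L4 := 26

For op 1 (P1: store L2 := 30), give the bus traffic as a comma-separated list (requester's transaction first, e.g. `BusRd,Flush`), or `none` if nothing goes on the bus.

step 1: P1: store L2 := 30  ⟶  IM  (L2)  txn=BusRdX  M[L2]=0
step 2: P0: store L5 := 90  ⟶  MI  (L5)  txn=BusRdX  M[L5]=90
step 3: P1: load  L3  ⟶  IE  (L3)  txn=BusRd  M[L3]=40
step 4: P1: load  L2  ⟶  IM  (L2)  txn=∅  M[L2]=0
step 5: P1: load  L2  ⟶  IM  (L2)  txn=∅  M[L2]=0
step 6: P0: store L0 := 88  ⟶  MI  (L0)  txn=BusRdX  M[L0]=90
step 7: P1: load  L2  ⟶  IM  (L2)  txn=∅  M[L2]=0
step 8: P0: load  L2  ⟶  SO  (L2)  txn=BusRd  M[L2]=0
step 9: P1: store L2 := 73  ⟶  IM  (L2)  txn=BusUpgr  M[L2]=0
step 10: P0: load  L2  ⟶  SO  (L2)  txn=BusRd  M[L2]=0
step 11: P1: store L2 := 29  ⟶  IM  (L2)  txn=BusUpgr  M[L2]=0
step 12: P0: store L2 := 60  ⟶  MI  (L2)  txn=BusRdX+Flush  M[L2]=29
step 13: P0: store L0 := 84  ⟶  MI  (L0)  txn=∅  M[L0]=90
step 14: P0: load  L2  ⟶  MI  (L2)  txn=∅  M[L2]=29
step 15: P1: load  L2  ⟶  OS  (L2)  txn=BusRd  M[L2]=29
step 16: P1: load  L2  ⟶  OS  (L2)  txn=∅  M[L2]=29
step 17: P0: store L2 := 8  ⟶  MI  (L2)  txn=BusUpgr  M[L2]=29
step 18: P1: store L2 := 66  ⟶  IM  (L2)  txn=BusRdX+Flush  M[L2]=8
step 19: P1: store L2 := 51  ⟶  IM  (L2)  txn=∅  M[L2]=8
step 20: P1: load  L0  ⟶  OS  (L0)  txn=BusRd  M[L0]=90
step 21: P0: store L5 := 40  ⟶  MI  (L5)  txn=∅  M[L5]=90
step 22: P0: load  L2  ⟶  SO  (L2)  txn=BusRd  M[L2]=8
step 23: P0: load  L3  ⟶  SS  (L3)  txn=BusRd  M[L3]=40
step 24: P1: store L2 := 19  ⟶  IM  (L2)  txn=BusUpgr  M[L2]=8
step 25: P0: load  L2  ⟶  SO  (L2)  txn=BusRd  M[L2]=8
step 26: P0: load  L2  ⟶  SO  (L2)  txn=∅  M[L2]=8
step 27: P0: store L2 := 88  ⟶  MI  (L2)  txn=BusUpgr+Flush  M[L2]=19
step 28: P0: store L4 := 26  ⟶  MI  (L4)  txn=BusRdX  M[L4]=90

bus = BusRdX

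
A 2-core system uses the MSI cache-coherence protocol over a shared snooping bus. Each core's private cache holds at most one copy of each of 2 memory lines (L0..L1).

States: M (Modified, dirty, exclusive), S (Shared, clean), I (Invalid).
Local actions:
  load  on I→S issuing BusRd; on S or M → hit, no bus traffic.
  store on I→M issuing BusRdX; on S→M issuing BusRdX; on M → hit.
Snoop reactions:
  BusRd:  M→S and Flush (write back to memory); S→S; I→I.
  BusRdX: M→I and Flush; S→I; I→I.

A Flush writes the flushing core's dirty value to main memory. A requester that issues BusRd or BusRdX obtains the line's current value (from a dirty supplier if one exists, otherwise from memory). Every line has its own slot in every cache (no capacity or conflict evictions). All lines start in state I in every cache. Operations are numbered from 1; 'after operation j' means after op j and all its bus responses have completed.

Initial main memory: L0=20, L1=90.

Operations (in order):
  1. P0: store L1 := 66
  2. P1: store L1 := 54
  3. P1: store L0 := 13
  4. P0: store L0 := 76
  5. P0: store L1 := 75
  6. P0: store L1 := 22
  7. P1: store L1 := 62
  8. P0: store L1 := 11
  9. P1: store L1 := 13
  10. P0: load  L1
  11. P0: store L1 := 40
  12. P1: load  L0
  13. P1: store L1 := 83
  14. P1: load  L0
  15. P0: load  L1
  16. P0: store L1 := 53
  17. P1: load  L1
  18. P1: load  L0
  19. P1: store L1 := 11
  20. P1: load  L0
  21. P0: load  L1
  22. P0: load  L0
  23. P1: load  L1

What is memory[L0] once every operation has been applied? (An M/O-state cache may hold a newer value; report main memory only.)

memory[L0] = 76

[1] P0: store L1 := 66 | P0:M(66), P1:I | bus: BusRdX
[2] P1: store L1 := 54 | P0:I, P1:M(54) | bus: BusRdX,Flush
[3] P1: store L0 := 13 | P0:I, P1:M(13) | bus: BusRdX
[4] P0: store L0 := 76 | P0:M(76), P1:I | bus: BusRdX,Flush
[5] P0: store L1 := 75 | P0:M(75), P1:I | bus: BusRdX,Flush
[6] P0: store L1 := 22 | P0:M(22), P1:I | bus: none
[7] P1: store L1 := 62 | P0:I, P1:M(62) | bus: BusRdX,Flush
[8] P0: store L1 := 11 | P0:M(11), P1:I | bus: BusRdX,Flush
[9] P1: store L1 := 13 | P0:I, P1:M(13) | bus: BusRdX,Flush
[10] P0: load  L1 | P0:S(13), P1:S(13) | bus: BusRd,Flush
[11] P0: store L1 := 40 | P0:M(40), P1:I | bus: BusRdX
[12] P1: load  L0 | P0:S(76), P1:S(76) | bus: BusRd,Flush
[13] P1: store L1 := 83 | P0:I, P1:M(83) | bus: BusRdX,Flush
[14] P1: load  L0 | P0:S(76), P1:S(76) | bus: none
[15] P0: load  L1 | P0:S(83), P1:S(83) | bus: BusRd,Flush
[16] P0: store L1 := 53 | P0:M(53), P1:I | bus: BusRdX
[17] P1: load  L1 | P0:S(53), P1:S(53) | bus: BusRd,Flush
[18] P1: load  L0 | P0:S(76), P1:S(76) | bus: none
[19] P1: store L1 := 11 | P0:I, P1:M(11) | bus: BusRdX
[20] P1: load  L0 | P0:S(76), P1:S(76) | bus: none
[21] P0: load  L1 | P0:S(11), P1:S(11) | bus: BusRd,Flush
[22] P0: load  L0 | P0:S(76), P1:S(76) | bus: none
[23] P1: load  L1 | P0:S(11), P1:S(11) | bus: none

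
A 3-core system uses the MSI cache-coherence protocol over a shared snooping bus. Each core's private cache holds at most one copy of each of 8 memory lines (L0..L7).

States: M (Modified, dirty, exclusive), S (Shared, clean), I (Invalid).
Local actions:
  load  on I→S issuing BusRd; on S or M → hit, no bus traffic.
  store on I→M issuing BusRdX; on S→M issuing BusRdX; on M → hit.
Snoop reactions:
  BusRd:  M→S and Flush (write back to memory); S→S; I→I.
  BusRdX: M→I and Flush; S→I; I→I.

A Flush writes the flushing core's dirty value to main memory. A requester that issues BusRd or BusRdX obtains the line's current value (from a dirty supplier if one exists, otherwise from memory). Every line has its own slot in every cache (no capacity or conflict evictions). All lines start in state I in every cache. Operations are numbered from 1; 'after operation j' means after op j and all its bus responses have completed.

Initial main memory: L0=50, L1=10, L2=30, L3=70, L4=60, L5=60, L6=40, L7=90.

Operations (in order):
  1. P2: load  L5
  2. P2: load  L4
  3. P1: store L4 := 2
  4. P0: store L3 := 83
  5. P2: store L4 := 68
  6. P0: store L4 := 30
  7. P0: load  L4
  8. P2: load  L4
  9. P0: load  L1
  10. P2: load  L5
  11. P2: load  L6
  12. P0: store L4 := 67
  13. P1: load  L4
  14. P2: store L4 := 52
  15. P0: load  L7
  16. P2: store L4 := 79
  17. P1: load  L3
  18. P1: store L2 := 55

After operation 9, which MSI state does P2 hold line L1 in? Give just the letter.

state = I

  op1 P2: load  L5 → I/I/S on L5; bus BusRd; mem=60
  op2 P2: load  L4 → I/I/S on L4; bus BusRd; mem=60
  op3 P1: store L4 := 2 → I/M/I on L4; bus BusRdX; mem=60
  op4 P0: store L3 := 83 → M/I/I on L3; bus BusRdX; mem=70
  op5 P2: store L4 := 68 → I/I/M on L4; bus BusRdX Flush; mem=2
  op6 P0: store L4 := 30 → M/I/I on L4; bus BusRdX Flush; mem=68
  op7 P0: load  L4 → M/I/I on L4; bus (none); mem=68
  op8 P2: load  L4 → S/I/S on L4; bus BusRd Flush; mem=30
  op9 P0: load  L1 → S/I/I on L1; bus BusRd; mem=10
  op10 P2: load  L5 → I/I/S on L5; bus (none); mem=60
  op11 P2: load  L6 → I/I/S on L6; bus BusRd; mem=40
  op12 P0: store L4 := 67 → M/I/I on L4; bus BusRdX; mem=30
  op13 P1: load  L4 → S/S/I on L4; bus BusRd Flush; mem=67
  op14 P2: store L4 := 52 → I/I/M on L4; bus BusRdX; mem=67
  op15 P0: load  L7 → S/I/I on L7; bus BusRd; mem=90
  op16 P2: store L4 := 79 → I/I/M on L4; bus (none); mem=67
  op17 P1: load  L3 → S/S/I on L3; bus BusRd Flush; mem=83
  op18 P1: store L2 := 55 → I/M/I on L2; bus BusRdX; mem=30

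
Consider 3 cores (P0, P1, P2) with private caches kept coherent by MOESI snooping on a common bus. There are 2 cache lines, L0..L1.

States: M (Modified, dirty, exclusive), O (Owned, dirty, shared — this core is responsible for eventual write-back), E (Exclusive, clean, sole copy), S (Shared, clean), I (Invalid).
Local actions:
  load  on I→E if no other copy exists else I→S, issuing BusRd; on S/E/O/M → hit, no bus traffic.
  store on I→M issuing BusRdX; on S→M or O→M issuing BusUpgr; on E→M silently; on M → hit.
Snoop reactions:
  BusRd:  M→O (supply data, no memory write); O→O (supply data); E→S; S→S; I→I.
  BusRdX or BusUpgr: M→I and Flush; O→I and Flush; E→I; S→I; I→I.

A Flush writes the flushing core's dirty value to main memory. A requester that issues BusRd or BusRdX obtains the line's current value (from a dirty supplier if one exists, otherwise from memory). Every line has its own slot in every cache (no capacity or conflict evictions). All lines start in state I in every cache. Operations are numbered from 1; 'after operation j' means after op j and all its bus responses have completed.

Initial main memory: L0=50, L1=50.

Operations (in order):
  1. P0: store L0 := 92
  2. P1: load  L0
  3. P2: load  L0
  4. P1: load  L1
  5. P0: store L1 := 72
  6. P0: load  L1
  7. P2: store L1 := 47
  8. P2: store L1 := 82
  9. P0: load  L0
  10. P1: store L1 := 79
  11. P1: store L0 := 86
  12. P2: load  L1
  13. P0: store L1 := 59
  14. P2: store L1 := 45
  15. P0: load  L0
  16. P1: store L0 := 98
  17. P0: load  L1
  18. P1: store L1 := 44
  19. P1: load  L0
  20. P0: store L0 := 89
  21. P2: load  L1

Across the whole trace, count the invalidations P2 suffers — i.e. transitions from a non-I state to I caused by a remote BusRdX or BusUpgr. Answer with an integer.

  op1 P0: store L0 := 92 → M/I/I on L0; bus BusRdX; mem=50
  op2 P1: load  L0 → O/S/I on L0; bus BusRd; mem=50
  op3 P2: load  L0 → O/S/S on L0; bus BusRd; mem=50
  op4 P1: load  L1 → I/E/I on L1; bus BusRd; mem=50
  op5 P0: store L1 := 72 → M/I/I on L1; bus BusRdX; mem=50
  op6 P0: load  L1 → M/I/I on L1; bus (none); mem=50
  op7 P2: store L1 := 47 → I/I/M on L1; bus BusRdX Flush; mem=72
  op8 P2: store L1 := 82 → I/I/M on L1; bus (none); mem=72
  op9 P0: load  L0 → O/S/S on L0; bus (none); mem=50
  op10 P1: store L1 := 79 → I/M/I on L1; bus BusRdX Flush; mem=82
  op11 P1: store L0 := 86 → I/M/I on L0; bus BusUpgr Flush; mem=92
  op12 P2: load  L1 → I/O/S on L1; bus BusRd; mem=82
  op13 P0: store L1 := 59 → M/I/I on L1; bus BusRdX Flush; mem=79
  op14 P2: store L1 := 45 → I/I/M on L1; bus BusRdX Flush; mem=59
  op15 P0: load  L0 → S/O/I on L0; bus BusRd; mem=92
  op16 P1: store L0 := 98 → I/M/I on L0; bus BusUpgr; mem=92
  op17 P0: load  L1 → S/I/O on L1; bus BusRd; mem=59
  op18 P1: store L1 := 44 → I/M/I on L1; bus BusRdX Flush; mem=45
  op19 P1: load  L0 → I/M/I on L0; bus (none); mem=92
  op20 P0: store L0 := 89 → M/I/I on L0; bus BusRdX Flush; mem=98
  op21 P2: load  L1 → I/O/S on L1; bus BusRd; mem=45

invalidations = 4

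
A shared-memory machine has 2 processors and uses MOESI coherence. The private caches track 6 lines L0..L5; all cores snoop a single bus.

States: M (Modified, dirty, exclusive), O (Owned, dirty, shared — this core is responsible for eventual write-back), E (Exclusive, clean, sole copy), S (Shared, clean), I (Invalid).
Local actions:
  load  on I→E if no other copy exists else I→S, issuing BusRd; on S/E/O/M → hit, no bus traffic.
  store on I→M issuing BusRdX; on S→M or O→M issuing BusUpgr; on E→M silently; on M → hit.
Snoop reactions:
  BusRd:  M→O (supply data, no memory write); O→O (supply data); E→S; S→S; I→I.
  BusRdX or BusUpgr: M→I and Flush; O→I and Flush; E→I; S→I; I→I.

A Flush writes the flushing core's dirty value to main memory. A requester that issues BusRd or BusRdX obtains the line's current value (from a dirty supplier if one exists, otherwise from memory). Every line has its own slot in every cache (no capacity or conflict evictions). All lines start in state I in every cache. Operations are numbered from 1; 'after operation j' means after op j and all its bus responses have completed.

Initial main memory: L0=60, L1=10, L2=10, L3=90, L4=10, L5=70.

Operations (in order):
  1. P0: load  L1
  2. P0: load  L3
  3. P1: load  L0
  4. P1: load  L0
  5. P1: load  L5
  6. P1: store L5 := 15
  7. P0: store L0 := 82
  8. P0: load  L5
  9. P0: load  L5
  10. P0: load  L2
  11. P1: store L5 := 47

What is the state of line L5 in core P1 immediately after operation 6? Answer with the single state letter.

step 1: P0: load  L1  ⟶  EI  (L1)  txn=BusRd  M[L1]=10
step 2: P0: load  L3  ⟶  EI  (L3)  txn=BusRd  M[L3]=90
step 3: P1: load  L0  ⟶  IE  (L0)  txn=BusRd  M[L0]=60
step 4: P1: load  L0  ⟶  IE  (L0)  txn=∅  M[L0]=60
step 5: P1: load  L5  ⟶  IE  (L5)  txn=BusRd  M[L5]=70
step 6: P1: store L5 := 15  ⟶  IM  (L5)  txn=∅  M[L5]=70
step 7: P0: store L0 := 82  ⟶  MI  (L0)  txn=BusRdX  M[L0]=60
step 8: P0: load  L5  ⟶  SO  (L5)  txn=BusRd  M[L5]=70
step 9: P0: load  L5  ⟶  SO  (L5)  txn=∅  M[L5]=70
step 10: P0: load  L2  ⟶  EI  (L2)  txn=BusRd  M[L2]=10
step 11: P1: store L5 := 47  ⟶  IM  (L5)  txn=BusUpgr  M[L5]=70

state = M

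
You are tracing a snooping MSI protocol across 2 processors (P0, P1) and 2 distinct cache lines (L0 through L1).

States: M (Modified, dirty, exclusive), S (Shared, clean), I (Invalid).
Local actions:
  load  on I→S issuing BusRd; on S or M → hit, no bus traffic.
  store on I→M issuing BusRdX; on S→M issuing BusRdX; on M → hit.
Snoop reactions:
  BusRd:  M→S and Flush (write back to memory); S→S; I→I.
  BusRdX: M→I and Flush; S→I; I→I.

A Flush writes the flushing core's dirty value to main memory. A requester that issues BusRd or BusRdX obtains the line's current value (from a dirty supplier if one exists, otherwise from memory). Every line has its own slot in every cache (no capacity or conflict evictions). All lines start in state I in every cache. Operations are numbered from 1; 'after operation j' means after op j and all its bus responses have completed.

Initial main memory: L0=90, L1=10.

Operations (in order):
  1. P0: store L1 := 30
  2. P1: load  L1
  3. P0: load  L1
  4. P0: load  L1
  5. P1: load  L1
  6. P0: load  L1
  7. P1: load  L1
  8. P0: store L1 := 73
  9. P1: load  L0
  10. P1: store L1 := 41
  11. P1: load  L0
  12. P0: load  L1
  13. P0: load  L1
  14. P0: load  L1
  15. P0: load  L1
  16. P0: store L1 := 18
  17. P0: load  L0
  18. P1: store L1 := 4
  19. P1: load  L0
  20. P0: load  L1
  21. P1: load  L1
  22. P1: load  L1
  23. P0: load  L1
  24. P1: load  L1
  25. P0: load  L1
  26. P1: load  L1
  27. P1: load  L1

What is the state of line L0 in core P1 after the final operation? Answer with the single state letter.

state = S

step 1: P0: store L1 := 30  ⟶  MI  (L1)  txn=BusRdX  M[L1]=10
step 2: P1: load  L1  ⟶  SS  (L1)  txn=BusRd+Flush  M[L1]=30
step 3: P0: load  L1  ⟶  SS  (L1)  txn=∅  M[L1]=30
step 4: P0: load  L1  ⟶  SS  (L1)  txn=∅  M[L1]=30
step 5: P1: load  L1  ⟶  SS  (L1)  txn=∅  M[L1]=30
step 6: P0: load  L1  ⟶  SS  (L1)  txn=∅  M[L1]=30
step 7: P1: load  L1  ⟶  SS  (L1)  txn=∅  M[L1]=30
step 8: P0: store L1 := 73  ⟶  MI  (L1)  txn=BusRdX  M[L1]=30
step 9: P1: load  L0  ⟶  IS  (L0)  txn=BusRd  M[L0]=90
step 10: P1: store L1 := 41  ⟶  IM  (L1)  txn=BusRdX+Flush  M[L1]=73
step 11: P1: load  L0  ⟶  IS  (L0)  txn=∅  M[L0]=90
step 12: P0: load  L1  ⟶  SS  (L1)  txn=BusRd+Flush  M[L1]=41
step 13: P0: load  L1  ⟶  SS  (L1)  txn=∅  M[L1]=41
step 14: P0: load  L1  ⟶  SS  (L1)  txn=∅  M[L1]=41
step 15: P0: load  L1  ⟶  SS  (L1)  txn=∅  M[L1]=41
step 16: P0: store L1 := 18  ⟶  MI  (L1)  txn=BusRdX  M[L1]=41
step 17: P0: load  L0  ⟶  SS  (L0)  txn=BusRd  M[L0]=90
step 18: P1: store L1 := 4  ⟶  IM  (L1)  txn=BusRdX+Flush  M[L1]=18
step 19: P1: load  L0  ⟶  SS  (L0)  txn=∅  M[L0]=90
step 20: P0: load  L1  ⟶  SS  (L1)  txn=BusRd+Flush  M[L1]=4
step 21: P1: load  L1  ⟶  SS  (L1)  txn=∅  M[L1]=4
step 22: P1: load  L1  ⟶  SS  (L1)  txn=∅  M[L1]=4
step 23: P0: load  L1  ⟶  SS  (L1)  txn=∅  M[L1]=4
step 24: P1: load  L1  ⟶  SS  (L1)  txn=∅  M[L1]=4
step 25: P0: load  L1  ⟶  SS  (L1)  txn=∅  M[L1]=4
step 26: P1: load  L1  ⟶  SS  (L1)  txn=∅  M[L1]=4
step 27: P1: load  L1  ⟶  SS  (L1)  txn=∅  M[L1]=4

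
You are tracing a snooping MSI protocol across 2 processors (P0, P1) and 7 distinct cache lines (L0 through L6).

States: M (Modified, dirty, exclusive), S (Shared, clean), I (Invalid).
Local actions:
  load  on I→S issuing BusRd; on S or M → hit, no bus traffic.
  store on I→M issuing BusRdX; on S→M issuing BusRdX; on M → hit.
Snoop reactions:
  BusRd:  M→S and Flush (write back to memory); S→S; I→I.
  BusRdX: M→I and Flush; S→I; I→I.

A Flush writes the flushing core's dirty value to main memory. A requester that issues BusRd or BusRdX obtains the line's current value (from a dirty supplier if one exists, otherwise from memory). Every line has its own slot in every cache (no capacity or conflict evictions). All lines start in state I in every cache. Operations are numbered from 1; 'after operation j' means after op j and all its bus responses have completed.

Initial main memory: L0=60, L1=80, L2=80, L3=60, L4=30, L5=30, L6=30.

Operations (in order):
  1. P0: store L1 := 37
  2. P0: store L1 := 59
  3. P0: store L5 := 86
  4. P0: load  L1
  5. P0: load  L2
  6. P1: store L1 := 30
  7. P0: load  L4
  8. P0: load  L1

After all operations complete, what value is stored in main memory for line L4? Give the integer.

[1] P0: store L1 := 37 | P0:M(37), P1:I | bus: BusRdX
[2] P0: store L1 := 59 | P0:M(59), P1:I | bus: none
[3] P0: store L5 := 86 | P0:M(86), P1:I | bus: BusRdX
[4] P0: load  L1 | P0:M(59), P1:I | bus: none
[5] P0: load  L2 | P0:S(80), P1:I | bus: BusRd
[6] P1: store L1 := 30 | P0:I, P1:M(30) | bus: BusRdX,Flush
[7] P0: load  L4 | P0:S(30), P1:I | bus: BusRd
[8] P0: load  L1 | P0:S(30), P1:S(30) | bus: BusRd,Flush

memory[L4] = 30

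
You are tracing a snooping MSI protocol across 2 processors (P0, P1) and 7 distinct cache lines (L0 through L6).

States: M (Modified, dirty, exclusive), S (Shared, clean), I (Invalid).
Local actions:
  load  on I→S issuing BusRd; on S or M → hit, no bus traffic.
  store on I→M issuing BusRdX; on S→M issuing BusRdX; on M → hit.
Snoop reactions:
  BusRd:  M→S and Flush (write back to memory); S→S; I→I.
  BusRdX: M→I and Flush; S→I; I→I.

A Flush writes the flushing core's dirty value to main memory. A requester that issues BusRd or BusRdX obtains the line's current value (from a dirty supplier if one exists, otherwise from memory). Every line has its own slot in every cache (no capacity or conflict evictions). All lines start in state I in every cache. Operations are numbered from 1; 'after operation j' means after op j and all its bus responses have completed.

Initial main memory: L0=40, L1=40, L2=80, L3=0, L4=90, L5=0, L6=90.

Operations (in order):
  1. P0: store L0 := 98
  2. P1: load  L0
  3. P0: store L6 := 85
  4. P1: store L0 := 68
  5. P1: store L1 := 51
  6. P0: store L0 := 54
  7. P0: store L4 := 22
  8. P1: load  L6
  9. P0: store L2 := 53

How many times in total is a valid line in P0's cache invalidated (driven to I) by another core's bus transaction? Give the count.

invalidations = 1

[1] P0: store L0 := 98 | P0:M(98), P1:I | bus: BusRdX
[2] P1: load  L0 | P0:S(98), P1:S(98) | bus: BusRd,Flush
[3] P0: store L6 := 85 | P0:M(85), P1:I | bus: BusRdX
[4] P1: store L0 := 68 | P0:I, P1:M(68) | bus: BusRdX
[5] P1: store L1 := 51 | P0:I, P1:M(51) | bus: BusRdX
[6] P0: store L0 := 54 | P0:M(54), P1:I | bus: BusRdX,Flush
[7] P0: store L4 := 22 | P0:M(22), P1:I | bus: BusRdX
[8] P1: load  L6 | P0:S(85), P1:S(85) | bus: BusRd,Flush
[9] P0: store L2 := 53 | P0:M(53), P1:I | bus: BusRdX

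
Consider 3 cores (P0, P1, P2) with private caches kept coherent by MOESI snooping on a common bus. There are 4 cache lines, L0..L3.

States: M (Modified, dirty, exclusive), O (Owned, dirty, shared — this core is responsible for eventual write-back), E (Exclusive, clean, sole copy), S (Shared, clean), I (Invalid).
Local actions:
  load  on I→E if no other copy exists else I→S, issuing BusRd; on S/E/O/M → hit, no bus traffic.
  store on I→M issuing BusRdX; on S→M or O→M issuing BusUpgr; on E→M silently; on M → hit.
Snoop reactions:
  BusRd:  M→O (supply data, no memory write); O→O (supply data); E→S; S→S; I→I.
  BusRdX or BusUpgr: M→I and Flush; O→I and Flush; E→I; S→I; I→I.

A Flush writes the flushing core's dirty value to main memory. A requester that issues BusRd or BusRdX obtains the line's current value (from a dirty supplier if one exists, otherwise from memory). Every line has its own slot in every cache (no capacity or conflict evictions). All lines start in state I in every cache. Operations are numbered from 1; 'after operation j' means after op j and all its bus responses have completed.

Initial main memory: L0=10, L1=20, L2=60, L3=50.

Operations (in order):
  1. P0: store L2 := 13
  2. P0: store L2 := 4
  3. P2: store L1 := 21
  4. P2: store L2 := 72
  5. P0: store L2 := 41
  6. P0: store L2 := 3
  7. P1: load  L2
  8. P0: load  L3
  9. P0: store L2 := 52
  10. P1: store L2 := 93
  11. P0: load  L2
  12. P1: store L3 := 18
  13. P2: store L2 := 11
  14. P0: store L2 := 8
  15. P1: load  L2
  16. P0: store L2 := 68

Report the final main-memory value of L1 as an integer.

step 1: P0: store L2 := 13  ⟶  MII  (L2)  txn=BusRdX  M[L2]=60
step 2: P0: store L2 := 4  ⟶  MII  (L2)  txn=∅  M[L2]=60
step 3: P2: store L1 := 21  ⟶  IIM  (L1)  txn=BusRdX  M[L1]=20
step 4: P2: store L2 := 72  ⟶  IIM  (L2)  txn=BusRdX+Flush  M[L2]=4
step 5: P0: store L2 := 41  ⟶  MII  (L2)  txn=BusRdX+Flush  M[L2]=72
step 6: P0: store L2 := 3  ⟶  MII  (L2)  txn=∅  M[L2]=72
step 7: P1: load  L2  ⟶  OSI  (L2)  txn=BusRd  M[L2]=72
step 8: P0: load  L3  ⟶  EII  (L3)  txn=BusRd  M[L3]=50
step 9: P0: store L2 := 52  ⟶  MII  (L2)  txn=BusUpgr  M[L2]=72
step 10: P1: store L2 := 93  ⟶  IMI  (L2)  txn=BusRdX+Flush  M[L2]=52
step 11: P0: load  L2  ⟶  SOI  (L2)  txn=BusRd  M[L2]=52
step 12: P1: store L3 := 18  ⟶  IMI  (L3)  txn=BusRdX  M[L3]=50
step 13: P2: store L2 := 11  ⟶  IIM  (L2)  txn=BusRdX+Flush  M[L2]=93
step 14: P0: store L2 := 8  ⟶  MII  (L2)  txn=BusRdX+Flush  M[L2]=11
step 15: P1: load  L2  ⟶  OSI  (L2)  txn=BusRd  M[L2]=11
step 16: P0: store L2 := 68  ⟶  MII  (L2)  txn=BusUpgr  M[L2]=11

memory[L1] = 20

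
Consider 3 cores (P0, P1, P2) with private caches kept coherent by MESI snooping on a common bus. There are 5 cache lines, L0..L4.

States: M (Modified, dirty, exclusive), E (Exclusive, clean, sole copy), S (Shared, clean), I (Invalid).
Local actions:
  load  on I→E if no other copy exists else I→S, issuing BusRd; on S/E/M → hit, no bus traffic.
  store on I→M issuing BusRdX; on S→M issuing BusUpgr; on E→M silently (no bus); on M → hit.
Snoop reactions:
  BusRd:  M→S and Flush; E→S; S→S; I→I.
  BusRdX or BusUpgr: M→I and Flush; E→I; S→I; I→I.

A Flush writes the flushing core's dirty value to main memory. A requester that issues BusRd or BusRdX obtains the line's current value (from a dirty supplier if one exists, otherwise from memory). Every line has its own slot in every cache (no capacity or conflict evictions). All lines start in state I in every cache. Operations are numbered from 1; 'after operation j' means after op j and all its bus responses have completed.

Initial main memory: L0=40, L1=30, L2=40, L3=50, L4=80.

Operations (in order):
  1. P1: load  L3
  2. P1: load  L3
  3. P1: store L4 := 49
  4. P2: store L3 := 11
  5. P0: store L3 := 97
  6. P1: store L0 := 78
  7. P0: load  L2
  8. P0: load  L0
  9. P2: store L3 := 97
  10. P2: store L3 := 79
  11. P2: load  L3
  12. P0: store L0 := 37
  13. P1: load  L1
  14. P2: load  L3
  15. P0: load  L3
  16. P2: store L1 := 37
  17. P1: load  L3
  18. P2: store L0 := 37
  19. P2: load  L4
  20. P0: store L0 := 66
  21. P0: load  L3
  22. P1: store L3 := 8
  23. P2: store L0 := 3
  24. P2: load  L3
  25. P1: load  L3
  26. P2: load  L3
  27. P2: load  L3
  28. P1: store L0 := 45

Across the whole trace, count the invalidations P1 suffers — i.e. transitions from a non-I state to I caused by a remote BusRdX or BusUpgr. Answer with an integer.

  op1 P1: load  L3 → I/E/I on L3; bus BusRd; mem=50
  op2 P1: load  L3 → I/E/I on L3; bus (none); mem=50
  op3 P1: store L4 := 49 → I/M/I on L4; bus BusRdX; mem=80
  op4 P2: store L3 := 11 → I/I/M on L3; bus BusRdX; mem=50
  op5 P0: store L3 := 97 → M/I/I on L3; bus BusRdX Flush; mem=11
  op6 P1: store L0 := 78 → I/M/I on L0; bus BusRdX; mem=40
  op7 P0: load  L2 → E/I/I on L2; bus BusRd; mem=40
  op8 P0: load  L0 → S/S/I on L0; bus BusRd Flush; mem=78
  op9 P2: store L3 := 97 → I/I/M on L3; bus BusRdX Flush; mem=97
  op10 P2: store L3 := 79 → I/I/M on L3; bus (none); mem=97
  op11 P2: load  L3 → I/I/M on L3; bus (none); mem=97
  op12 P0: store L0 := 37 → M/I/I on L0; bus BusUpgr; mem=78
  op13 P1: load  L1 → I/E/I on L1; bus BusRd; mem=30
  op14 P2: load  L3 → I/I/M on L3; bus (none); mem=97
  op15 P0: load  L3 → S/I/S on L3; bus BusRd Flush; mem=79
  op16 P2: store L1 := 37 → I/I/M on L1; bus BusRdX; mem=30
  op17 P1: load  L3 → S/S/S on L3; bus BusRd; mem=79
  op18 P2: store L0 := 37 → I/I/M on L0; bus BusRdX Flush; mem=37
  op19 P2: load  L4 → I/S/S on L4; bus BusRd Flush; mem=49
  op20 P0: store L0 := 66 → M/I/I on L0; bus BusRdX Flush; mem=37
  op21 P0: load  L3 → S/S/S on L3; bus (none); mem=79
  op22 P1: store L3 := 8 → I/M/I on L3; bus BusUpgr; mem=79
  op23 P2: store L0 := 3 → I/I/M on L0; bus BusRdX Flush; mem=66
  op24 P2: load  L3 → I/S/S on L3; bus BusRd Flush; mem=8
  op25 P1: load  L3 → I/S/S on L3; bus (none); mem=8
  op26 P2: load  L3 → I/S/S on L3; bus (none); mem=8
  op27 P2: load  L3 → I/S/S on L3; bus (none); mem=8
  op28 P1: store L0 := 45 → I/M/I on L0; bus BusRdX Flush; mem=3

invalidations = 3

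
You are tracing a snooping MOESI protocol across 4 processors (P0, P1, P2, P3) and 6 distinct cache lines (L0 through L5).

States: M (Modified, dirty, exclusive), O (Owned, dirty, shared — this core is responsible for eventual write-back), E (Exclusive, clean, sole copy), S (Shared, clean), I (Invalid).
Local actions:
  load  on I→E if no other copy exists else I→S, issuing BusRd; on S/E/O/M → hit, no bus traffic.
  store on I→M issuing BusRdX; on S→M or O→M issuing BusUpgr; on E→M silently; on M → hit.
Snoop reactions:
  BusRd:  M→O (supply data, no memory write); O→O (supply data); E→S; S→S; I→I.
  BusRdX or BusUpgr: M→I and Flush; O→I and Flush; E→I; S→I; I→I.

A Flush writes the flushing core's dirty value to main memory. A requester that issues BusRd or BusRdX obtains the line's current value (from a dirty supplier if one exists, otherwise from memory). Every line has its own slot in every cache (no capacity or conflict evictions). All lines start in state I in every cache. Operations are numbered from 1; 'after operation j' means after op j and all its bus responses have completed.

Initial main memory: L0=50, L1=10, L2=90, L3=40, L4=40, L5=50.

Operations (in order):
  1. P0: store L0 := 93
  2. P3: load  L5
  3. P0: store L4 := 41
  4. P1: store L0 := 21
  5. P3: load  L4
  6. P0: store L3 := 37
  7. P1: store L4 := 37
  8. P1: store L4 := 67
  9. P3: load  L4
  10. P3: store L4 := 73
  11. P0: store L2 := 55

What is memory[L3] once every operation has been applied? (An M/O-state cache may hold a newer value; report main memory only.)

memory[L3] = 40

step 1: P0: store L0 := 93  ⟶  MIII  (L0)  txn=BusRdX  M[L0]=50
step 2: P3: load  L5  ⟶  IIIE  (L5)  txn=BusRd  M[L5]=50
step 3: P0: store L4 := 41  ⟶  MIII  (L4)  txn=BusRdX  M[L4]=40
step 4: P1: store L0 := 21  ⟶  IMII  (L0)  txn=BusRdX+Flush  M[L0]=93
step 5: P3: load  L4  ⟶  OIIS  (L4)  txn=BusRd  M[L4]=40
step 6: P0: store L3 := 37  ⟶  MIII  (L3)  txn=BusRdX  M[L3]=40
step 7: P1: store L4 := 37  ⟶  IMII  (L4)  txn=BusRdX+Flush  M[L4]=41
step 8: P1: store L4 := 67  ⟶  IMII  (L4)  txn=∅  M[L4]=41
step 9: P3: load  L4  ⟶  IOIS  (L4)  txn=BusRd  M[L4]=41
step 10: P3: store L4 := 73  ⟶  IIIM  (L4)  txn=BusUpgr+Flush  M[L4]=67
step 11: P0: store L2 := 55  ⟶  MIII  (L2)  txn=BusRdX  M[L2]=90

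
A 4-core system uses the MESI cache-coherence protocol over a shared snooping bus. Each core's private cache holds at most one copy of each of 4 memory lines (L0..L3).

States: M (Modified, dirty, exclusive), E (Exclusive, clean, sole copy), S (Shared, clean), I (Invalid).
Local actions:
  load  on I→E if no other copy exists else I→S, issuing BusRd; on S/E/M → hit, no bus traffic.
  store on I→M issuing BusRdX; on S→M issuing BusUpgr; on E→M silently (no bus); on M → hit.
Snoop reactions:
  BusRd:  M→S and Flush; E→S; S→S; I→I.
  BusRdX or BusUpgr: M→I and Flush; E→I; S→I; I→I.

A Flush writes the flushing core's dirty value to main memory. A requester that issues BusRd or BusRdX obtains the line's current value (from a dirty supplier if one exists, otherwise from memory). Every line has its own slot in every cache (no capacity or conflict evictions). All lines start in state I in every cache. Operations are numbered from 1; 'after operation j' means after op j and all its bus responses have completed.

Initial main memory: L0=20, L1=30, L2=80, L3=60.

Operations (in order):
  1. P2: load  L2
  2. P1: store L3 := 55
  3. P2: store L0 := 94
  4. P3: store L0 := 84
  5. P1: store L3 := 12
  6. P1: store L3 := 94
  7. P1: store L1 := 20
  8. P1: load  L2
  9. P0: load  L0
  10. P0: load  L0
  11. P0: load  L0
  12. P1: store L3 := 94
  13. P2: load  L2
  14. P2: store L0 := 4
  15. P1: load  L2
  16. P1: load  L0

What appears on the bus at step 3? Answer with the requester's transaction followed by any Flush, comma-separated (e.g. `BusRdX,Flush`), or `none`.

[1] P2: load  L2 | P0:I, P1:I, P2:E(80), P3:I | bus: BusRd
[2] P1: store L3 := 55 | P0:I, P1:M(55), P2:I, P3:I | bus: BusRdX
[3] P2: store L0 := 94 | P0:I, P1:I, P2:M(94), P3:I | bus: BusRdX
[4] P3: store L0 := 84 | P0:I, P1:I, P2:I, P3:M(84) | bus: BusRdX,Flush
[5] P1: store L3 := 12 | P0:I, P1:M(12), P2:I, P3:I | bus: none
[6] P1: store L3 := 94 | P0:I, P1:M(94), P2:I, P3:I | bus: none
[7] P1: store L1 := 20 | P0:I, P1:M(20), P2:I, P3:I | bus: BusRdX
[8] P1: load  L2 | P0:I, P1:S(80), P2:S(80), P3:I | bus: BusRd
[9] P0: load  L0 | P0:S(84), P1:I, P2:I, P3:S(84) | bus: BusRd,Flush
[10] P0: load  L0 | P0:S(84), P1:I, P2:I, P3:S(84) | bus: none
[11] P0: load  L0 | P0:S(84), P1:I, P2:I, P3:S(84) | bus: none
[12] P1: store L3 := 94 | P0:I, P1:M(94), P2:I, P3:I | bus: none
[13] P2: load  L2 | P0:I, P1:S(80), P2:S(80), P3:I | bus: none
[14] P2: store L0 := 4 | P0:I, P1:I, P2:M(4), P3:I | bus: BusRdX
[15] P1: load  L2 | P0:I, P1:S(80), P2:S(80), P3:I | bus: none
[16] P1: load  L0 | P0:I, P1:S(4), P2:S(4), P3:I | bus: BusRd,Flush

bus = BusRdX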